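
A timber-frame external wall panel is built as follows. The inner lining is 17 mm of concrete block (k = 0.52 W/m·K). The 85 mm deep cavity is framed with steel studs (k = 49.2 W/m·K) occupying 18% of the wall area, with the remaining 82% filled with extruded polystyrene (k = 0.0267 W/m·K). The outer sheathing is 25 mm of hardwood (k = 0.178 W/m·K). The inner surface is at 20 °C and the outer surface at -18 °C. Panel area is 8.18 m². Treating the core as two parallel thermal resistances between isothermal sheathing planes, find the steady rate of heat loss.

Q ≈ 1700 W

Sheathing layers in series; stud and cavity paths in parallel between them.
R_inner = 0.017/(0.52×8.18) = 0.003997 K/W
R_stud  = 0.085/(49.2×0.18×8.18) = 0.001173 K/W
R_cav   = 0.085/(0.0267×0.82×8.18) = 0.4746 K/W
1/R_core = 1/R_stud + 1/R_cav → R_core = 0.00117 K/W
R_outer = 0.025/(0.178×8.18) = 0.01717 K/W
R_total = 0.02234 K/W
Q = ΔT/R_total = 38/0.02234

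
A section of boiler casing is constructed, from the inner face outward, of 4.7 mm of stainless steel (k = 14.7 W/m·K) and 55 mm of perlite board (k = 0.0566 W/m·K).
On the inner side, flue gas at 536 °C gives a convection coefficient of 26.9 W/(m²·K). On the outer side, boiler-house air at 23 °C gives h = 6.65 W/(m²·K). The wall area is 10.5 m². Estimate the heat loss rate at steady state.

Treating each layer as a thermal resistance in series:
R_inner film = 1/(h_i·A) = 1/(26.9×10.5) = 0.00354 K/W
R_stainless steel = L/(kA) = 0.0047/(14.7×10.5) = 3.045×10^-5 K/W
R_perlite board = L/(kA) = 0.055/(0.0566×10.5) = 0.09255 K/W
R_outer film = 1/(h_o·A) = 1/(6.65×10.5) = 0.01432 K/W
R_total = 0.1104 K/W
Q = ΔT / R_total = 513 / 0.1104

Q ≈ 4650 W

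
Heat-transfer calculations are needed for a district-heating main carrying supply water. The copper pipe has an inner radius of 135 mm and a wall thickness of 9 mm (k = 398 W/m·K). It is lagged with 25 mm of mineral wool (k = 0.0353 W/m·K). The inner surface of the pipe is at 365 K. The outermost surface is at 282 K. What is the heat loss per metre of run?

For a radial system each layer contributes R = ln(r_out/r_in)/(2πkL); films add R = 1/(hA).
R_copper pipe wall = ln(144/135)/(2π×398×1) = 2.581×10^-5 K/W
R_mineral wool = ln(169/144)/(2π×0.0353×1) = 0.7218 K/W
R_total = 0.7218 K/W
Q = ΔT/R_total = 83/0.7218

q′ ≈ 115 W/m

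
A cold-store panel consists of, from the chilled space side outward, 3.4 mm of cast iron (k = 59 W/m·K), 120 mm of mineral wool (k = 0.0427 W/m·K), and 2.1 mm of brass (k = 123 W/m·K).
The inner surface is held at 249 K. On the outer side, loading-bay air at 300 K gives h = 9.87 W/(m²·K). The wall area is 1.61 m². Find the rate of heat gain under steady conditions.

Q ≈ 28.2 W

Treating each layer as a thermal resistance in series:
R_cast iron = L/(kA) = 0.0034/(59×1.61) = 3.579×10^-5 K/W
R_mineral wool = L/(kA) = 0.12/(0.0427×1.61) = 1.746 K/W
R_brass = L/(kA) = 0.0021/(123×1.61) = 1.06×10^-5 K/W
R_outer film = 1/(h_o·A) = 1/(9.87×1.61) = 0.06293 K/W
R_total = 1.809 K/W
Q = ΔT / R_total = 51 / 1.809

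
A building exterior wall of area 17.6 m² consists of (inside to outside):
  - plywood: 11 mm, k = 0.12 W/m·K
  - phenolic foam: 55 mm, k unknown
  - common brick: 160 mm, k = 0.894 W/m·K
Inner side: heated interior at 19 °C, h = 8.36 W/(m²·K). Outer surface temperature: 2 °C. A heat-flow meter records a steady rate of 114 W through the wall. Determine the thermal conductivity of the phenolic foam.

Model the wall as resistances in series:
R_inner film = 1/(h_i·A) = 1/(8.36×17.6) = 0.006796 K/W
R_plywood = L/(kA) = 0.011/(0.12×17.6) = 0.005208 K/W
R_common brick = L/(kA) = 0.16/(0.894×17.6) = 0.01017 K/W
Sum of known resistances R_other = 0.02217 K/W
Total R = ΔT/Q = 17/114 = 0.1491 K/W
R_phenolic foam = R_total − R_other = 0.1269 K/W
k = L/(R·A) = 0.055/(0.1269×17.6)

k ≈ 0.0246 W/(m·K)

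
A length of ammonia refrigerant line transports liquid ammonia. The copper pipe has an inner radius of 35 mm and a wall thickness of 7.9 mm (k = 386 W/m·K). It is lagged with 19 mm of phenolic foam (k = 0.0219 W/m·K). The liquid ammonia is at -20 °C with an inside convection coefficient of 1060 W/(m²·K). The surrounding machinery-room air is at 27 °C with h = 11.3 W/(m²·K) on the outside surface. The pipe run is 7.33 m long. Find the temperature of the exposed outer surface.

T ≈ 23.3 °C

Per-layer cylindrical resistances, series-summed:
R_inner film = 1/(h_i·2πr₁L) = 1/(1060×2π×0.035×7.33) = 5.853×10^-4 K/W
R_copper pipe wall = ln(42.9/35)/(2π×386×7.33) = 1.145×10^-5 K/W
R_phenolic foam = ln(61.9/42.9)/(2π×0.0219×7.33) = 0.3635 K/W
R_outer film = 1/(h_o·2πr_oL) = 1/(11.3×2π×0.0619×7.33) = 0.03104 K/W
R_total = 0.3952 K/W
Q = ΔT/R_total = 47/0.3952
Q = 119 W
T_interface = T_inner + Q·ΣR(inner→interface) = -20 + 119×0.3641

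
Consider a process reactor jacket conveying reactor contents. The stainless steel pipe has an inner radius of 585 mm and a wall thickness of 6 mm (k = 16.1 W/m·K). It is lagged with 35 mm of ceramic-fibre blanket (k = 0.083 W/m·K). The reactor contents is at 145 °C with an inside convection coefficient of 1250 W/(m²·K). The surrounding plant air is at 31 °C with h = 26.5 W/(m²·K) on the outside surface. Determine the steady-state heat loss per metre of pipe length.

Cylindrical conduction, so R = ln(r₂/r₁)/(2πkL) per layer, in series:
R_inner film = 1/(h_i·2πr₁L) = 1/(1250×2π×0.585×1) = 2.176×10^-4 K/W
R_stainless steel pipe wall = ln(591/585)/(2π×16.1×1) = 1.009×10^-4 K/W
R_ceramic-fibre blanket = ln(626/591)/(2π×0.083×1) = 0.1103 K/W
R_outer film = 1/(h_o·2πr_oL) = 1/(26.5×2π×0.626×1) = 0.009594 K/W
R_total = 0.1202 K/W
Q = ΔT/R_total = 114/0.1202

q′ ≈ 948 W/m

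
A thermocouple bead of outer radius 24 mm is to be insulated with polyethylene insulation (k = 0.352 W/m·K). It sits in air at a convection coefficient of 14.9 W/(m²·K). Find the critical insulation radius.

For a sphere r_cr = 2k/h = 2×0.352/14.9
r_cr = 47.2 mm; since the bare radius (24 mm) is below r_cr, adding a thin layer of insulation will *increase* heat loss.

r_cr ≈ 47.2 mm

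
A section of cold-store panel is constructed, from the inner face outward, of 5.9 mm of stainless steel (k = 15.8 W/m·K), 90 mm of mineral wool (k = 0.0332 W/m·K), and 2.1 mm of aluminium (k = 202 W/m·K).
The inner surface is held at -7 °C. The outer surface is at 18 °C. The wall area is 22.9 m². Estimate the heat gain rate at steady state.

Q ≈ 211 W

Treating each layer as a thermal resistance in series:
R_stainless steel = L/(kA) = 0.0059/(15.8×22.9) = 1.631×10^-5 K/W
R_mineral wool = L/(kA) = 0.09/(0.0332×22.9) = 0.1184 K/W
R_aluminium = L/(kA) = 0.0021/(202×22.9) = 4.54×10^-7 K/W
R_total = 0.1184 K/W
Q = ΔT / R_total = 25 / 0.1184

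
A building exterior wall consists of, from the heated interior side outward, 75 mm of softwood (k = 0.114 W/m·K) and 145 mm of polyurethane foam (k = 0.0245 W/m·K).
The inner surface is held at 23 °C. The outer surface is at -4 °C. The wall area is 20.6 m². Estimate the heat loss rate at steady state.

Series thermal resistances:
R_softwood = L/(kA) = 0.075/(0.114×20.6) = 0.03194 K/W
R_polyurethane foam = L/(kA) = 0.145/(0.0245×20.6) = 0.2873 K/W
R_total = 0.3192 K/W
Q = ΔT / R_total = 27 / 0.3192

Q ≈ 84.6 W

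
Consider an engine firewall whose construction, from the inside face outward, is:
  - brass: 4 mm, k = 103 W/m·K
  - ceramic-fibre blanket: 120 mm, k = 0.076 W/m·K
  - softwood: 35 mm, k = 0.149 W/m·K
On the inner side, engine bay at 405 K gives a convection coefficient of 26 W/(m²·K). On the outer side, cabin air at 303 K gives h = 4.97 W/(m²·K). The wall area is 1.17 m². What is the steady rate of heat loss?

Q ≈ 58.1 W

Using the resistance-network approach (series):
R_inner film = 1/(h_i·A) = 1/(26×1.17) = 0.03287 K/W
R_brass = L/(kA) = 0.004/(103×1.17) = 3.319×10^-5 K/W
R_ceramic-fibre blanket = L/(kA) = 0.12/(0.076×1.17) = 1.35 K/W
R_softwood = L/(kA) = 0.035/(0.149×1.17) = 0.2008 K/W
R_outer film = 1/(h_o·A) = 1/(4.97×1.17) = 0.172 K/W
R_total = 1.755 K/W
Q = ΔT / R_total = 102 / 1.755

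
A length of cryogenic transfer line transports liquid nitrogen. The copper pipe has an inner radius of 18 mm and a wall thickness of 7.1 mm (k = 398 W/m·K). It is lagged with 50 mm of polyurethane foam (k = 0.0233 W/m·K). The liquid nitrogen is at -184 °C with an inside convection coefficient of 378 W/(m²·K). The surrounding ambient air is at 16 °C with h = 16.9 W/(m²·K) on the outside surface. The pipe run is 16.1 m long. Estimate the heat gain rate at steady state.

Q ≈ 422 W

Treating each annulus and film as a series resistance:
R_inner film = 1/(h_i·2πr₁L) = 1/(378×2π×0.018×16.1) = 0.001453 K/W
R_copper pipe wall = ln(25.1/18)/(2π×398×16.1) = 8.258×10^-6 K/W
R_polyurethane foam = ln(75.1/25.1)/(2π×0.0233×16.1) = 0.465 K/W
R_outer film = 1/(h_o·2πr_oL) = 1/(16.9×2π×0.0751×16.1) = 0.007789 K/W
R_total = 0.4742 K/W
Q = ΔT/R_total = 200/0.4742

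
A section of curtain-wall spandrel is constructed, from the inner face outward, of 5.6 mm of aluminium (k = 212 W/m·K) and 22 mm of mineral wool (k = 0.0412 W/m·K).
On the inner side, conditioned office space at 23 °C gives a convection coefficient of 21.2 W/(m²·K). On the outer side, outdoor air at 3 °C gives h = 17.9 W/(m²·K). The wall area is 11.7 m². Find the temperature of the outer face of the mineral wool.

Using the resistance-network approach (series):
R_inner film = 1/(h_i·A) = 1/(21.2×11.7) = 0.004032 K/W
R_aluminium = L/(kA) = 0.0056/(212×11.7) = 2.258×10^-6 K/W
R_mineral wool = L/(kA) = 0.022/(0.0412×11.7) = 0.04564 K/W
R_outer film = 1/(h_o·A) = 1/(17.9×11.7) = 0.004775 K/W
R_total = 0.05445 K/W;  Q = ΔT/R_total = 20/0.05445 = 367.3 W
T_interface = T_inner − Q·ΣR(inner→interface) = 23 − 367×0.04967

T ≈ 4.75 °C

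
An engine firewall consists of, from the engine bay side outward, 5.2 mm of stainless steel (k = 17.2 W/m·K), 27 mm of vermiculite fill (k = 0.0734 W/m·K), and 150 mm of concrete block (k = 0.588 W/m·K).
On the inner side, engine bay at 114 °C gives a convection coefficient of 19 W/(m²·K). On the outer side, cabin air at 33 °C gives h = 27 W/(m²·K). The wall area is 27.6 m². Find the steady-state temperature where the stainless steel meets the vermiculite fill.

T ≈ 108 °C

Series thermal resistances:
R_inner film = 1/(h_i·A) = 1/(19×27.6) = 0.001907 K/W
R_stainless steel = L/(kA) = 0.0052/(17.2×27.6) = 1.095×10^-5 K/W
R_vermiculite fill = L/(kA) = 0.027/(0.0734×27.6) = 0.01333 K/W
R_concrete block = L/(kA) = 0.15/(0.588×27.6) = 0.009243 K/W
R_outer film = 1/(h_o·A) = 1/(27×27.6) = 0.001342 K/W
R_total = 0.02583 K/W;  Q = ΔT/R_total = 81/0.02583 = 3136 W
T_interface = T_inner − Q·ΣR(inner→interface) = 114 − 3140×0.001918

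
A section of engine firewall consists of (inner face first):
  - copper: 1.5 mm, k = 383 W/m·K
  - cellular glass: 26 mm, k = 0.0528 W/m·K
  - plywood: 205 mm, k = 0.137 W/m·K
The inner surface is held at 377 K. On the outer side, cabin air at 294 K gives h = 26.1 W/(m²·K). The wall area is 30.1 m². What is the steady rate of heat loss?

Using the resistance-network approach (series):
R_copper = L/(kA) = 0.0015/(383×30.1) = 1.301×10^-7 K/W
R_cellular glass = L/(kA) = 0.026/(0.0528×30.1) = 0.01636 K/W
R_plywood = L/(kA) = 0.205/(0.137×30.1) = 0.04971 K/W
R_outer film = 1/(h_o·A) = 1/(26.1×30.1) = 0.001273 K/W
R_total = 0.06735 K/W
Q = ΔT / R_total = 83 / 0.06735

Q ≈ 1230 W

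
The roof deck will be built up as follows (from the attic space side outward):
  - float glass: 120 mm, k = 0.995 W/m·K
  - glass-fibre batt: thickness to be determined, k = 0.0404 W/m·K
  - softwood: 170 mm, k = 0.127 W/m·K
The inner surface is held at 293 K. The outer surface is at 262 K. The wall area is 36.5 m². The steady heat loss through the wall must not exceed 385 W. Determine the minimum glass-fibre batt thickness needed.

Treating each layer as a thermal resistance in series:
R_float glass = L/(kA) = 0.12/(0.995×36.5) = 0.003304 K/W
R_softwood = L/(kA) = 0.17/(0.127×36.5) = 0.03667 K/W
Sum of the known resistances R_other = 0.03998 K/W
Required total resistance R_tot = ΔT/Q_allow = 31/385 = 0.08052 K/W
R_glass-fibre batt = R_tot − R_other = 0.04054 K/W
L = R·k·A = 0.04054×0.0404×36.5

L ≈ 59.8 mm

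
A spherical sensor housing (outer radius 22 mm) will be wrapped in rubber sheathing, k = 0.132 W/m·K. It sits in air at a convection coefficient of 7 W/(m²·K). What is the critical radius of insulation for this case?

r_cr ≈ 37.7 mm

For a sphere r_cr = 2k/h = 2×0.132/7
r_cr = 37.7 mm; since the bare radius (22 mm) is below r_cr, adding a thin layer of insulation will *increase* heat loss.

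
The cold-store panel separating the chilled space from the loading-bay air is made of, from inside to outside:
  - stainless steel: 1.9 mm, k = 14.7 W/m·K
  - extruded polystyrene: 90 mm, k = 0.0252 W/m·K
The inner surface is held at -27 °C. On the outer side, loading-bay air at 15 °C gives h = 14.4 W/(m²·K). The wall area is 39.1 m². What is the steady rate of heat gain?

Q ≈ 451 W

Series thermal resistances:
R_stainless steel = L/(kA) = 0.0019/(14.7×39.1) = 3.306×10^-6 K/W
R_extruded polystyrene = L/(kA) = 0.09/(0.0252×39.1) = 0.09134 K/W
R_outer film = 1/(h_o·A) = 1/(14.4×39.1) = 0.001776 K/W
R_total = 0.09312 K/W
Q = ΔT / R_total = 42 / 0.09312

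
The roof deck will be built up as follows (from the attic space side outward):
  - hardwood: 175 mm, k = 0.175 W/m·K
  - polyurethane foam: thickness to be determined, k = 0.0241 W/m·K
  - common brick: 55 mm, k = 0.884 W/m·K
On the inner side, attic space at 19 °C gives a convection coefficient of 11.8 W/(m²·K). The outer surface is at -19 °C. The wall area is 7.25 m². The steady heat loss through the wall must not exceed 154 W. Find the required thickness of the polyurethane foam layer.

L ≈ 15.5 mm

Using the resistance-network approach (series):
R_inner film = 1/(h_i·A) = 1/(11.8×7.25) = 0.01169 K/W
R_hardwood = L/(kA) = 0.175/(0.175×7.25) = 0.1379 K/W
R_common brick = L/(kA) = 0.055/(0.884×7.25) = 0.008582 K/W
Sum of the known resistances R_other = 0.1582 K/W
Required total resistance R_tot = ΔT/Q_allow = 38/154 = 0.2468 K/W
R_polyurethane foam = R_tot − R_other = 0.08855 K/W
L = R·k·A = 0.08855×0.0241×7.25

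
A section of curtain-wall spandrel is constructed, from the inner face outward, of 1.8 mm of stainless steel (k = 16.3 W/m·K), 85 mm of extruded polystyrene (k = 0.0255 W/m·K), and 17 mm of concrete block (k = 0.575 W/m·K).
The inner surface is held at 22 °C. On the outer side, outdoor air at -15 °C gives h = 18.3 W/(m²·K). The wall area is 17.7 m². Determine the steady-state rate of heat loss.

Series thermal resistances:
R_stainless steel = L/(kA) = 0.0018/(16.3×17.7) = 6.239×10^-6 K/W
R_extruded polystyrene = L/(kA) = 0.085/(0.0255×17.7) = 0.1883 K/W
R_concrete block = L/(kA) = 0.017/(0.575×17.7) = 0.00167 K/W
R_outer film = 1/(h_o·A) = 1/(18.3×17.7) = 0.003087 K/W
R_total = 0.1931 K/W
Q = ΔT / R_total = 37 / 0.1931

Q ≈ 192 W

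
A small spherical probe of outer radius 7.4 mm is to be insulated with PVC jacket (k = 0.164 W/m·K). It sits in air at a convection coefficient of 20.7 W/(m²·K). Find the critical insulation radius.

r_cr ≈ 15.8 mm

For a sphere r_cr = 2k/h = 2×0.164/20.7
r_cr = 15.8 mm; since the bare radius (7.4 mm) is below r_cr, adding a thin layer of insulation will *increase* heat loss.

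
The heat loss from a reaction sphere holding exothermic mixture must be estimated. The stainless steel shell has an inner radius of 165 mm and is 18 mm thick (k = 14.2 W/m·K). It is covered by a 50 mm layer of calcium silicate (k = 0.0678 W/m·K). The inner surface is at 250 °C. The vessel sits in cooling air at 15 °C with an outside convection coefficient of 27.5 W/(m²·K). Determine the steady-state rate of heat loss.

Radial (spherical) resistances in series:
R_stainless steel shell = (1/0.165 − 1/0.183)/(4π×14.2) = 0.003341 K/W
R_calcium silicate = (1/0.183 − 1/0.233)/(4π×0.0678) = 1.376 K/W
R_outer film = 1/(h·4πr_o²) = 1/(27.5×4π×0.233²) = 0.0533 K/W
R_total = 1.433 K/W
Q = ΔT/R_total = 235/1.433

Q ≈ 164 W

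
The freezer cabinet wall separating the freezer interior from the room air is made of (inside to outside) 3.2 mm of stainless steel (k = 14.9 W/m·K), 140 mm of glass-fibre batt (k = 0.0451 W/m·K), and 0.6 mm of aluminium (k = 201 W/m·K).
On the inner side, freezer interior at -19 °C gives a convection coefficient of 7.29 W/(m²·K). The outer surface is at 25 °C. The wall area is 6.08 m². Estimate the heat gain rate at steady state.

Q ≈ 82.5 W

Treating each layer as a thermal resistance in series:
R_inner film = 1/(h_i·A) = 1/(7.29×6.08) = 0.02256 K/W
R_stainless steel = L/(kA) = 0.0032/(14.9×6.08) = 3.532×10^-5 K/W
R_glass-fibre batt = L/(kA) = 0.14/(0.0451×6.08) = 0.5106 K/W
R_aluminium = L/(kA) = 0.0006/(201×6.08) = 4.91×10^-7 K/W
R_total = 0.5332 K/W
Q = ΔT / R_total = 44 / 0.5332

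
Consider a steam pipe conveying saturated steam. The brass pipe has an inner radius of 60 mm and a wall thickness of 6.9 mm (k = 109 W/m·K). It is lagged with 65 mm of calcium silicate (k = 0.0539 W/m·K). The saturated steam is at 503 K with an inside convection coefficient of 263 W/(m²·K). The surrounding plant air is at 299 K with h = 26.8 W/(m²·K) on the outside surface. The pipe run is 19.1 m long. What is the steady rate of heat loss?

Radial resistances (cylindrical: R_cond = ln(r_o/r_i)/(2πkL), R_conv = 1/(h·2πrL)):
R_inner film = 1/(h_i·2πr₁L) = 1/(263×2π×0.06×19.1) = 5.281×10^-4 K/W
R_brass pipe wall = ln(66.9/60)/(2π×109×19.1) = 8.322×10^-6 K/W
R_calcium silicate = ln(131.9/66.9)/(2π×0.0539×19.1) = 0.1049 K/W
R_outer film = 1/(h_o·2πr_oL) = 1/(26.8×2π×0.1319×19.1) = 0.002357 K/W
R_total = 0.1078 K/W
Q = ΔT/R_total = 204/0.1078

Q ≈ 1890 W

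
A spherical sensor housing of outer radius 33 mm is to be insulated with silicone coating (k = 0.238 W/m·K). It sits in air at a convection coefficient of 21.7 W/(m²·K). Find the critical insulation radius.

For a sphere r_cr = 2k/h = 2×0.238/21.7
r_cr = 21.9 mm; since the bare radius (33 mm) is above r_cr, any added insulation will reduce heat loss.

r_cr ≈ 21.9 mm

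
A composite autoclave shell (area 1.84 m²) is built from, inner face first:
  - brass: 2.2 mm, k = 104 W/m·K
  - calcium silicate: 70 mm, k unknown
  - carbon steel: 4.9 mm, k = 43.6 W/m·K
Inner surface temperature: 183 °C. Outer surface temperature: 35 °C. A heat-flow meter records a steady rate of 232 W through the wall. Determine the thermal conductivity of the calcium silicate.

k ≈ 0.0596 W/(m·K)

Model the wall as resistances in series:
R_brass = L/(kA) = 0.0022/(104×1.84) = 1.15×10^-5 K/W
R_carbon steel = L/(kA) = 0.0049/(43.6×1.84) = 6.108×10^-5 K/W
Sum of known resistances R_other = 7.258×10^-5 K/W
Total R = ΔT/Q = 148/232 = 0.6379 K/W
R_calcium silicate = R_total − R_other = 0.6379 K/W
k = L/(R·A) = 0.07/(0.6379×1.84)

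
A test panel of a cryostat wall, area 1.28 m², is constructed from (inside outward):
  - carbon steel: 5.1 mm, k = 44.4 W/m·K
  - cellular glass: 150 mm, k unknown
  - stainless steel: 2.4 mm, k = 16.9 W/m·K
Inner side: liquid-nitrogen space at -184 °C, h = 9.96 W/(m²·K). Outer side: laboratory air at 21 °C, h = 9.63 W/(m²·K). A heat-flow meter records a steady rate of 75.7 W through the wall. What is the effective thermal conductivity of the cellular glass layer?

Series thermal resistances:
R_inner film = 1/(h_i·A) = 1/(9.96×1.28) = 0.07844 K/W
R_carbon steel = L/(kA) = 0.0051/(44.4×1.28) = 8.974×10^-5 K/W
R_stainless steel = L/(kA) = 0.0024/(16.9×1.28) = 1.109×10^-4 K/W
R_outer film = 1/(h_o·A) = 1/(9.63×1.28) = 0.08113 K/W
Sum of known resistances R_other = 0.1598 K/W
Total R = ΔT/Q = 205/75.7 = 2.708 K/W
R_cellular glass = R_total − R_other = 2.548 K/W
k = L/(R·A) = 0.15/(2.548×1.28)

k ≈ 0.046 W/(m·K)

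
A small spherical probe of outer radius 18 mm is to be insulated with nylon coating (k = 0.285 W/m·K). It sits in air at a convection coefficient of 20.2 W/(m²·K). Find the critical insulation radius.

For a sphere r_cr = 2k/h = 2×0.285/20.2
r_cr = 28.2 mm; since the bare radius (18 mm) is below r_cr, adding a thin layer of insulation will *increase* heat loss.

r_cr ≈ 28.2 mm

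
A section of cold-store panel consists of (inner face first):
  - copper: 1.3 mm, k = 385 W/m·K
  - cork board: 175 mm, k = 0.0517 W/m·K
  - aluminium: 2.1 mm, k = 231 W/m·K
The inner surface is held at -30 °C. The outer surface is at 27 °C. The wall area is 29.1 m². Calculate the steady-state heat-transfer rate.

Q ≈ 490 W

Model the wall as resistances in series:
R_copper = L/(kA) = 0.0013/(385×29.1) = 1.16×10^-7 K/W
R_cork board = L/(kA) = 0.175/(0.0517×29.1) = 0.1163 K/W
R_aluminium = L/(kA) = 0.0021/(231×29.1) = 3.124×10^-7 K/W
R_total = 0.1163 K/W
Q = ΔT / R_total = 57 / 0.1163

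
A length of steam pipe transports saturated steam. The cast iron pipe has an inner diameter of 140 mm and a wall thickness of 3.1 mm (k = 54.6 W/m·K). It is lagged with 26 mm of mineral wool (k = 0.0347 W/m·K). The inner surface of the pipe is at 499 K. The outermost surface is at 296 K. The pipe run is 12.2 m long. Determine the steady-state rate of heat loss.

For a radial system each layer contributes R = ln(r_out/r_in)/(2πkL); films add R = 1/(hA).
R_cast iron pipe wall = ln(73.1/70)/(2π×54.6×12.2) = 1.035×10^-5 K/W
R_mineral wool = ln(99.1/73.1)/(2π×0.0347×12.2) = 0.1144 K/W
R_total = 0.1144 K/W
Q = ΔT/R_total = 203/0.1144

Q ≈ 1770 W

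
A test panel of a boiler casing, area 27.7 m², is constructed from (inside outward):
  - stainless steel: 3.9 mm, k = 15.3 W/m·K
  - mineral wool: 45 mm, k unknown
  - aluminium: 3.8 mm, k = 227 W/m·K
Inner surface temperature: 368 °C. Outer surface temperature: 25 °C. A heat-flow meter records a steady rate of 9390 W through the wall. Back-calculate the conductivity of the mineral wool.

Using the resistance-network approach (series):
R_stainless steel = L/(kA) = 0.0039/(15.3×27.7) = 9.202×10^-6 K/W
R_aluminium = L/(kA) = 0.0038/(227×27.7) = 6.043×10^-7 K/W
Sum of known resistances R_other = 9.807×10^-6 K/W
Total R = ΔT/Q = 343/9390 = 0.03653 K/W
R_mineral wool = R_total − R_other = 0.03652 K/W
k = L/(R·A) = 0.045/(0.03652×27.7)

k ≈ 0.0445 W/(m·K)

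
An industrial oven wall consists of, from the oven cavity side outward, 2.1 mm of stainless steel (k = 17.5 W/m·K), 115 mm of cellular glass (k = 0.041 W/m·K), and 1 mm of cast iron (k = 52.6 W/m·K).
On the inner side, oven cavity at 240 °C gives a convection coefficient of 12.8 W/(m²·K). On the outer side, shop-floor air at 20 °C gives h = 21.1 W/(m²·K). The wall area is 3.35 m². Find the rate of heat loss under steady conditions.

Q ≈ 251 W

Thermal resistances in series:
R_inner film = 1/(h_i·A) = 1/(12.8×3.35) = 0.02332 K/W
R_stainless steel = L/(kA) = 0.0021/(17.5×3.35) = 3.582×10^-5 K/W
R_cellular glass = L/(kA) = 0.115/(0.041×3.35) = 0.8373 K/W
R_cast iron = L/(kA) = 0.001/(52.6×3.35) = 5.675×10^-6 K/W
R_outer film = 1/(h_o·A) = 1/(21.1×3.35) = 0.01415 K/W
R_total = 0.8748 K/W
Q = ΔT / R_total = 220 / 0.8748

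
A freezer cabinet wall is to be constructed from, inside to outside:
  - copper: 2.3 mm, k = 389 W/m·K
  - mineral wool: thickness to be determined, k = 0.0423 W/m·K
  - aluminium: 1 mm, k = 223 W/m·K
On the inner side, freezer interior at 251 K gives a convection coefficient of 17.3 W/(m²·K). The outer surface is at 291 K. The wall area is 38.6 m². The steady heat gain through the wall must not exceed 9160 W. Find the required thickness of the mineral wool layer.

Treating each layer as a thermal resistance in series:
R_inner film = 1/(h_i·A) = 1/(17.3×38.6) = 0.001497 K/W
R_copper = L/(kA) = 0.0023/(389×38.6) = 1.532×10^-7 K/W
R_aluminium = L/(kA) = 0.001/(223×38.6) = 1.162×10^-7 K/W
Sum of the known resistances R_other = 0.001498 K/W
Required total resistance R_tot = ΔT/Q_allow = 40/9160 = 0.004367 K/W
R_mineral wool = R_tot − R_other = 0.002869 K/W
L = R·k·A = 0.002869×0.0423×38.6

L ≈ 4.68 mm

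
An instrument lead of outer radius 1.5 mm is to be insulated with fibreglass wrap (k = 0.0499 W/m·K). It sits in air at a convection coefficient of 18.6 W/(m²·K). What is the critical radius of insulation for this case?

For a cylinder r_cr = k/h = 0.0499/18.6
r_cr = 2.68 mm; since the bare radius (1.5 mm) is below r_cr, adding a thin layer of insulation will *increase* heat loss.

r_cr ≈ 2.68 mm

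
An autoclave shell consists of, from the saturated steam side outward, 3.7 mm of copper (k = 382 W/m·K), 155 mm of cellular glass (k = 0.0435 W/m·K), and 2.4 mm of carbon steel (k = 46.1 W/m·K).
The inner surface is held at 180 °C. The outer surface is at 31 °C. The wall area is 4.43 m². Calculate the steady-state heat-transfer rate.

Q ≈ 185 W

Model the wall as resistances in series:
R_copper = L/(kA) = 0.0037/(382×4.43) = 2.186×10^-6 K/W
R_cellular glass = L/(kA) = 0.155/(0.0435×4.43) = 0.8043 K/W
R_carbon steel = L/(kA) = 0.0024/(46.1×4.43) = 1.175×10^-5 K/W
R_total = 0.8044 K/W
Q = ΔT / R_total = 149 / 0.8044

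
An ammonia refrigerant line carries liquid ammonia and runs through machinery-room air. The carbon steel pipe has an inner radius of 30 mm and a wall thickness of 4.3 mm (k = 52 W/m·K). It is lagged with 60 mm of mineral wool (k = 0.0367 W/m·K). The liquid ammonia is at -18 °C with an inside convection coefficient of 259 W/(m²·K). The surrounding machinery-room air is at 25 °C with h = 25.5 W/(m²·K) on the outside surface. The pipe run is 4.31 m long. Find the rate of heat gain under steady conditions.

Q ≈ 41.4 W

Cylindrical conduction, so R = ln(r₂/r₁)/(2πkL) per layer, in series:
R_inner film = 1/(h_i·2πr₁L) = 1/(259×2π×0.03×4.31) = 0.004752 K/W
R_carbon steel pipe wall = ln(34.3/30)/(2π×52×4.31) = 9.512×10^-5 K/W
R_mineral wool = ln(94.3/34.3)/(2π×0.0367×4.31) = 1.018 K/W
R_outer film = 1/(h_o·2πr_oL) = 1/(25.5×2π×0.0943×4.31) = 0.01536 K/W
R_total = 1.038 K/W
Q = ΔT/R_total = 43/1.038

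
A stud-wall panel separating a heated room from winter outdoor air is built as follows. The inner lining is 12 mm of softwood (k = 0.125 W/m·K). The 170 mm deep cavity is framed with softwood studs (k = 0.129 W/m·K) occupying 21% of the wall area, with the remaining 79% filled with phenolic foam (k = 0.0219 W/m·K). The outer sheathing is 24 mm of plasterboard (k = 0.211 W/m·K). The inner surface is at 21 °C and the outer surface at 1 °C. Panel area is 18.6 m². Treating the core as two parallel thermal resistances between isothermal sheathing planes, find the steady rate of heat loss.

Q ≈ 92.1 W

Sheathing layers in series; stud and cavity paths in parallel between them.
R_inner = 0.012/(0.125×18.6) = 0.005161 K/W
R_stud  = 0.17/(0.129×0.21×18.6) = 0.3374 K/W
R_cav   = 0.17/(0.0219×0.79×18.6) = 0.5283 K/W
1/R_core = 1/R_stud + 1/R_cav → R_core = 0.2059 K/W
R_outer = 0.024/(0.211×18.6) = 0.006115 K/W
R_total = 0.2172 K/W
Q = ΔT/R_total = 20/0.2172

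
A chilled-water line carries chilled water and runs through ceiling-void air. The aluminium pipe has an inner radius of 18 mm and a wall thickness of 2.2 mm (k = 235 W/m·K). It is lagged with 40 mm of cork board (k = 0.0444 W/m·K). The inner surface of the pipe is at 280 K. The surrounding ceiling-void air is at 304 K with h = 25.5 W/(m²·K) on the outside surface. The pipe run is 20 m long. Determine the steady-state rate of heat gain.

Per-layer cylindrical resistances, series-summed:
R_aluminium pipe wall = ln(20.2/18)/(2π×235×20) = 3.905×10^-6 K/W
R_cork board = ln(60.2/20.2)/(2π×0.0444×20) = 0.1957 K/W
R_outer film = 1/(h_o·2πr_oL) = 1/(25.5×2π×0.0602×20) = 0.005184 K/W
R_total = 0.2009 K/W
Q = ΔT/R_total = 24/0.2009

Q ≈ 119 W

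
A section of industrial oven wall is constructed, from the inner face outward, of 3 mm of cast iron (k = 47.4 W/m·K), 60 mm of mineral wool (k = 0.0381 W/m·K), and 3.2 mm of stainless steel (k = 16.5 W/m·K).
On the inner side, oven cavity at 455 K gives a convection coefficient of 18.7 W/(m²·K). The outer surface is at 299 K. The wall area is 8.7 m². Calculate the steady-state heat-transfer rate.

Q ≈ 833 W

Treating each layer as a thermal resistance in series:
R_inner film = 1/(h_i·A) = 1/(18.7×8.7) = 0.006147 K/W
R_cast iron = L/(kA) = 0.003/(47.4×8.7) = 7.275×10^-6 K/W
R_mineral wool = L/(kA) = 0.06/(0.0381×8.7) = 0.181 K/W
R_stainless steel = L/(kA) = 0.0032/(16.5×8.7) = 2.229×10^-5 K/W
R_total = 0.1872 K/W
Q = ΔT / R_total = 156 / 0.1872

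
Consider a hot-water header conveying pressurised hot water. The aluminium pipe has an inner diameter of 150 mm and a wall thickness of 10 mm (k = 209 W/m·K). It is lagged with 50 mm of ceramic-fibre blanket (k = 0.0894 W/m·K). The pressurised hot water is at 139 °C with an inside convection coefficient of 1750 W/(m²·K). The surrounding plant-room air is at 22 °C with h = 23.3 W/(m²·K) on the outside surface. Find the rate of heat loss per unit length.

q′ ≈ 134 W/m

Cylindrical conduction, so R = ln(r₂/r₁)/(2πkL) per layer, in series:
R_inner film = 1/(h_i·2πr₁L) = 1/(1750×2π×0.075×1) = 0.001213 K/W
R_aluminium pipe wall = ln(85/75)/(2π×209×1) = 9.531×10^-5 K/W
R_ceramic-fibre blanket = ln(135/85)/(2π×0.0894×1) = 0.8236 K/W
R_outer film = 1/(h_o·2πr_oL) = 1/(23.3×2π×0.135×1) = 0.0506 K/W
R_total = 0.8755 K/W
Q = ΔT/R_total = 117/0.8755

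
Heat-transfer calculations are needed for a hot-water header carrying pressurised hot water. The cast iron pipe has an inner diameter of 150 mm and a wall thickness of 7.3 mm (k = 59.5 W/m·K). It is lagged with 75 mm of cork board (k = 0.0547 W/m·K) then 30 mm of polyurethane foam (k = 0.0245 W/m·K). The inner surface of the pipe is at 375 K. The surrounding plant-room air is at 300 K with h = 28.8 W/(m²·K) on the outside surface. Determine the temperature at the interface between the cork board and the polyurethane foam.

Cylindrical conduction, so R = ln(r₂/r₁)/(2πkL) per layer, in series:
R_cast iron pipe wall = ln(82.3/75)/(2π×59.5×1) = 2.485×10^-4 K/W
R_cork board = ln(157.3/82.3)/(2π×0.0547×1) = 1.885 K/W
R_polyurethane foam = ln(187.3/157.3)/(2π×0.0245×1) = 1.134 K/W
R_outer film = 1/(h_o·2πr_oL) = 1/(28.8×2π×0.1873×1) = 0.0295 K/W
R_total = 3.048 K/W
Q = ΔT/R_total = 75/3.048
Q = 24.6 W/m
T_interface = T_inner − Q·ΣR(inner→interface) = 375 − 24.6×1.885

T ≈ 329 K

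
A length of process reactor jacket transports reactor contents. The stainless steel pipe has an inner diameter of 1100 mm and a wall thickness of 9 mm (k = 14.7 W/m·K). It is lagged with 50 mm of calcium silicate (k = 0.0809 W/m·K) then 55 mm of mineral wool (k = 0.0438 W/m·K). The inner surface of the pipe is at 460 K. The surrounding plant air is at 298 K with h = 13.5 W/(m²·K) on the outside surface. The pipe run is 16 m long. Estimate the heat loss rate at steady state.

Treating each annulus and film as a series resistance:
R_stainless steel pipe wall = ln(559/550)/(2π×14.7×16) = 1.098×10^-5 K/W
R_calcium silicate = ln(609/559)/(2π×0.0809×16) = 0.01053 K/W
R_mineral wool = ln(664/609)/(2π×0.0438×16) = 0.01964 K/W
R_outer film = 1/(h_o·2πr_oL) = 1/(13.5×2π×0.664×16) = 0.00111 K/W
R_total = 0.03129 K/W
Q = ΔT/R_total = 162/0.03129

Q ≈ 5180 W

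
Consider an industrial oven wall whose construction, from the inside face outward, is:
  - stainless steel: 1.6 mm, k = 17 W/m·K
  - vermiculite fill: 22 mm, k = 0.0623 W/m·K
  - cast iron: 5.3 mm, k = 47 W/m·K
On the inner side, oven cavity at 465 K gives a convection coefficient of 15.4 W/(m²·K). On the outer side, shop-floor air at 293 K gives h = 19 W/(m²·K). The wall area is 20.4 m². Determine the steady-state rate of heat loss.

Series thermal resistances:
R_inner film = 1/(h_i·A) = 1/(15.4×20.4) = 0.003183 K/W
R_stainless steel = L/(kA) = 0.0016/(17×20.4) = 4.614×10^-6 K/W
R_vermiculite fill = L/(kA) = 0.022/(0.0623×20.4) = 0.01731 K/W
R_cast iron = L/(kA) = 0.0053/(47×20.4) = 5.528×10^-6 K/W
R_outer film = 1/(h_o·A) = 1/(19×20.4) = 0.00258 K/W
R_total = 0.02308 K/W
Q = ΔT / R_total = 172 / 0.02308

Q ≈ 7450 W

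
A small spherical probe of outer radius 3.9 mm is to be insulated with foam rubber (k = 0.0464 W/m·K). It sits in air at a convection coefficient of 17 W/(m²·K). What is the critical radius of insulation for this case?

r_cr ≈ 5.46 mm

For a sphere r_cr = 2k/h = 2×0.0464/17
r_cr = 5.46 mm; since the bare radius (3.9 mm) is below r_cr, adding a thin layer of insulation will *increase* heat loss.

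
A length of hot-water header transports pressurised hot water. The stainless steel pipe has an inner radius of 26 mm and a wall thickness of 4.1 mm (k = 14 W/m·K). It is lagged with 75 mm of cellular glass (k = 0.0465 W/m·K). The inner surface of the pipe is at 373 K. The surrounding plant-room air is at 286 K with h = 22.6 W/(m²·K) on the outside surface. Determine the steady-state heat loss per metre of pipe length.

q′ ≈ 20 W/m

Radial resistances (cylindrical: R_cond = ln(r_o/r_i)/(2πkL), R_conv = 1/(h·2πrL)):
R_stainless steel pipe wall = ln(30.1/26)/(2π×14×1) = 0.001665 K/W
R_cellular glass = ln(105.1/30.1)/(2π×0.0465×1) = 4.28 K/W
R_outer film = 1/(h_o·2πr_oL) = 1/(22.6×2π×0.1051×1) = 0.06701 K/W
R_total = 4.348 K/W
Q = ΔT/R_total = 87/4.348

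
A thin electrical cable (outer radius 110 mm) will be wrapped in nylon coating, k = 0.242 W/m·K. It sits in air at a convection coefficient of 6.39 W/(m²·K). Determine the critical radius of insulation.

r_cr ≈ 37.9 mm

For a cylinder r_cr = k/h = 0.242/6.39
r_cr = 37.9 mm; since the bare radius (110 mm) is above r_cr, any added insulation will reduce heat loss.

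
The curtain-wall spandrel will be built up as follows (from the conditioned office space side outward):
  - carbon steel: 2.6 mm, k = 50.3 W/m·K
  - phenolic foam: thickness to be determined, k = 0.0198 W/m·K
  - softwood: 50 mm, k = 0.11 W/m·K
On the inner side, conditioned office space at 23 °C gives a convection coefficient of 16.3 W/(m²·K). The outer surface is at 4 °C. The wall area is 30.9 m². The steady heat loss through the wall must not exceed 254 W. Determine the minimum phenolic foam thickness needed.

L ≈ 35.6 mm

Series thermal resistances:
R_inner film = 1/(h_i·A) = 1/(16.3×30.9) = 0.001985 K/W
R_carbon steel = L/(kA) = 0.0026/(50.3×30.9) = 1.673×10^-6 K/W
R_softwood = L/(kA) = 0.05/(0.11×30.9) = 0.01471 K/W
Sum of the known resistances R_other = 0.0167 K/W
Required total resistance R_tot = ΔT/Q_allow = 19/254 = 0.0748 K/W
R_phenolic foam = R_tot − R_other = 0.05811 K/W
L = R·k·A = 0.05811×0.0198×30.9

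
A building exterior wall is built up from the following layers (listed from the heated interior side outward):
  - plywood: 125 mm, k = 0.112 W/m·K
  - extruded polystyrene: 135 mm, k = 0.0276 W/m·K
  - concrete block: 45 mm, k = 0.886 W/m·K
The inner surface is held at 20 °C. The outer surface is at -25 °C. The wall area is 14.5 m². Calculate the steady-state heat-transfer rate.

Q ≈ 108 W

Model the wall as resistances in series:
R_plywood = L/(kA) = 0.125/(0.112×14.5) = 0.07697 K/W
R_extruded polystyrene = L/(kA) = 0.135/(0.0276×14.5) = 0.3373 K/W
R_concrete block = L/(kA) = 0.045/(0.886×14.5) = 0.003503 K/W
R_total = 0.4178 K/W
Q = ΔT / R_total = 45 / 0.4178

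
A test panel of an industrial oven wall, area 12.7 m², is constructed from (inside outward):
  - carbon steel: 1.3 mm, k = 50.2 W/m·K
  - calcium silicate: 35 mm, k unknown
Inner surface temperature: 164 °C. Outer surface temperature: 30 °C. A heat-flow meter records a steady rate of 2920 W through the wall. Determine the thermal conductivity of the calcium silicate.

Thermal resistances in series:
R_carbon steel = L/(kA) = 0.0013/(50.2×12.7) = 2.039×10^-6 K/W
Sum of known resistances R_other = 2.039×10^-6 K/W
Total R = ΔT/Q = 134/2920 = 0.04589 K/W
R_calcium silicate = R_total − R_other = 0.04589 K/W
k = L/(R·A) = 0.035/(0.04589×12.7)

k ≈ 0.0601 W/(m·K)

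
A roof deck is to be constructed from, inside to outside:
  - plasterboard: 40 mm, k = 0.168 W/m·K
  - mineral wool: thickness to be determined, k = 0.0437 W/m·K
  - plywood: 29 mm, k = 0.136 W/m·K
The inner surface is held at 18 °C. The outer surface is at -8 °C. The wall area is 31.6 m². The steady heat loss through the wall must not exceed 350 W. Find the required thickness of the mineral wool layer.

Using the resistance-network approach (series):
R_plasterboard = L/(kA) = 0.04/(0.168×31.6) = 0.007535 K/W
R_plywood = L/(kA) = 0.029/(0.136×31.6) = 0.006748 K/W
Sum of the known resistances R_other = 0.01428 K/W
Required total resistance R_tot = ΔT/Q_allow = 26/350 = 0.07429 K/W
R_mineral wool = R_tot − R_other = 0.06 K/W
L = R·k·A = 0.06×0.0437×31.6

L ≈ 82.9 mm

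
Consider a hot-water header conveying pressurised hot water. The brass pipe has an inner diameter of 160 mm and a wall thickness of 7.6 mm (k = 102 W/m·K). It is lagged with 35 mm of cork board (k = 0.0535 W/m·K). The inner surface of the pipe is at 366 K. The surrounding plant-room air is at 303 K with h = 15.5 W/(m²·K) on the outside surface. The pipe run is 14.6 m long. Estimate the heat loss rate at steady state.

Q ≈ 849 W

Cylindrical conduction, so R = ln(r₂/r₁)/(2πkL) per layer, in series:
R_brass pipe wall = ln(87.6/80)/(2π×102×14.6) = 9.699×10^-6 K/W
R_cork board = ln(122.6/87.6)/(2π×0.0535×14.6) = 0.06849 K/W
R_outer film = 1/(h_o·2πr_oL) = 1/(15.5×2π×0.1226×14.6) = 0.005736 K/W
R_total = 0.07424 K/W
Q = ΔT/R_total = 63/0.07424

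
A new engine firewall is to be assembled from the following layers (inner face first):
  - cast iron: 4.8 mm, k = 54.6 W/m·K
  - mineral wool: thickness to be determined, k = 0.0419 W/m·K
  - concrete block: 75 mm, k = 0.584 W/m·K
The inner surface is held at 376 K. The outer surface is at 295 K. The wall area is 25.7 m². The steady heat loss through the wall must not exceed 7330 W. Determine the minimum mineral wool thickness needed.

Series thermal resistances:
R_cast iron = L/(kA) = 0.0048/(54.6×25.7) = 3.421×10^-6 K/W
R_concrete block = L/(kA) = 0.075/(0.584×25.7) = 0.004997 K/W
Sum of the known resistances R_other = 0.005 K/W
Required total resistance R_tot = ΔT/Q_allow = 81/7330 = 0.01105 K/W
R_mineral wool = R_tot − R_other = 0.00605 K/W
L = R·k·A = 0.00605×0.0419×25.7

L ≈ 6.51 mm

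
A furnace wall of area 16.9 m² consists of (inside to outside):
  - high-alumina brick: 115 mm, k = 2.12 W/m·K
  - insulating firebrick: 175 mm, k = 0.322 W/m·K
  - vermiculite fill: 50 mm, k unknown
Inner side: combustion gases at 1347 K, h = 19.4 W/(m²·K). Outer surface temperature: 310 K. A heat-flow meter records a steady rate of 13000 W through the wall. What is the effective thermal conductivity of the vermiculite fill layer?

Series thermal resistances:
R_inner film = 1/(h_i·A) = 1/(19.4×16.9) = 0.00305 K/W
R_high-alumina brick = L/(kA) = 0.115/(2.12×16.9) = 0.00321 K/W
R_insulating firebrick = L/(kA) = 0.175/(0.322×16.9) = 0.03216 K/W
Sum of known resistances R_other = 0.03842 K/W
Total R = ΔT/Q = 1037/13000 = 0.07977 K/W
R_vermiculite fill = R_total − R_other = 0.04135 K/W
k = L/(R·A) = 0.05/(0.04135×16.9)

k ≈ 0.0715 W/(m·K)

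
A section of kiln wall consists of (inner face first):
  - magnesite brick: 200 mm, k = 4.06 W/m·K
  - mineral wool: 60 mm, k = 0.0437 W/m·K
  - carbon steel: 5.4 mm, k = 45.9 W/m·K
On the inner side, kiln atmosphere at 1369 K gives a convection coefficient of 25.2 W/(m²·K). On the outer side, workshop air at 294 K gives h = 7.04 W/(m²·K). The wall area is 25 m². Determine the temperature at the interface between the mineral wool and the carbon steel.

Series thermal resistances:
R_inner film = 1/(h_i·A) = 1/(25.2×25) = 0.001587 K/W
R_magnesite brick = L/(kA) = 0.2/(4.06×25) = 0.00197 K/W
R_mineral wool = L/(kA) = 0.06/(0.0437×25) = 0.05492 K/W
R_carbon steel = L/(kA) = 0.0054/(45.9×25) = 4.706×10^-6 K/W
R_outer film = 1/(h_o·A) = 1/(7.04×25) = 0.005682 K/W
R_total = 0.06416 K/W;  Q = ΔT/R_total = 1075/0.06416 = 16750 W
T_interface = T_inner − Q·ΣR(inner→interface) = 1369 − 16800×0.05848

T ≈ 389 K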